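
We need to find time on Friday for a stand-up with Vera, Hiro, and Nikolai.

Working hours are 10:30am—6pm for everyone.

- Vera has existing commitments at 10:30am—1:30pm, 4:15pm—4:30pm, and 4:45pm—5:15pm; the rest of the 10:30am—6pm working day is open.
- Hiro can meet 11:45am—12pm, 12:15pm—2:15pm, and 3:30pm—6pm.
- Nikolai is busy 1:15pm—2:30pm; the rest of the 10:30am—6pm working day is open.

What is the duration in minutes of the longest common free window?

45 minutes

Vera free within 10:30–18:00: 13:30–16:15, 16:30–16:45, 17:15–18:00.
Nikolai free within 10:30–18:00: 10:30–13:15, 14:30–18:00.
Vera ∩ Hiro: 13:30–14:15, 15:30–16:15, 16:30–16:45, 17:15–18:00.
Vera ∩ Hiro ∩ Nikolai: 15:30–16:15, 16:30–16:45, 17:15–18:00.
Common window lengths: 45, 15, 45 min; longest is 45.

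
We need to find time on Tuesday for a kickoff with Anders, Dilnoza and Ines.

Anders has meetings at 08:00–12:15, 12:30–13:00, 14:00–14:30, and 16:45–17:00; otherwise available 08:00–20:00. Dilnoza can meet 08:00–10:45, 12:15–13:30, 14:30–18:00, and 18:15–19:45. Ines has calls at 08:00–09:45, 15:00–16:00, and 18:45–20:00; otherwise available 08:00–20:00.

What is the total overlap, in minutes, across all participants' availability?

210 minutes

Anders free within 08:00–20:00: 12:15–12:30, 13:00–14:00, 14:30–16:45, 17:00–20:00.
Ines free within 08:00–20:00: 09:45–15:00, 16:00–18:45.
Anders ∩ Dilnoza: 12:15–12:30, 13:00–13:30, 14:30–16:45, 17:00–18:00, 18:15–19:45.
Anders ∩ Dilnoza ∩ Ines: 12:15–12:30, 13:00–13:30, 14:30–15:00, 16:00–16:45, 17:00–18:00, 18:15–18:45.
Total common minutes: 15 + 30 + 30 + 45 + 60 + 30 = 210.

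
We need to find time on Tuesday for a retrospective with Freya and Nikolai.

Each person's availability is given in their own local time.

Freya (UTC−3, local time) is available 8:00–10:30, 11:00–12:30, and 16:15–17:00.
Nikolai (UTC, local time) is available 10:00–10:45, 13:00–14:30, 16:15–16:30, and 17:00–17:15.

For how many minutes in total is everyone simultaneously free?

Freya → UTC: 11:00–13:30, 14:00–15:30, 19:15–20:00.
Nikolai → UTC: 10:00–10:45, 13:00–14:30, 16:15–16:30, 17:00–17:15.
Freya ∩ Nikolai: 13:00–13:30, 14:00–14:30.
Total common minutes: 30 + 30 = 60.

60 minutes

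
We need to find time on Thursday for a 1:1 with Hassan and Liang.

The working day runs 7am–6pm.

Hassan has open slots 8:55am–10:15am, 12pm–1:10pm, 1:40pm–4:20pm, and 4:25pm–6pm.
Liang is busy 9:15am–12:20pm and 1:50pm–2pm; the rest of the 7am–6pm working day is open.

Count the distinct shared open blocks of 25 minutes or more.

Liang free within 07:00–18:00: 07:00–09:15, 12:20–13:50, 14:00–18:00.
Hassan ∩ Liang: 08:55–09:15, 12:20–13:10, 13:40–13:50, 14:00–16:20, 16:25–18:00.
Windows ≥ 25 min: 12:20–13:10, 14:00–16:20, 16:25–18:00.
That's 3 windows.

3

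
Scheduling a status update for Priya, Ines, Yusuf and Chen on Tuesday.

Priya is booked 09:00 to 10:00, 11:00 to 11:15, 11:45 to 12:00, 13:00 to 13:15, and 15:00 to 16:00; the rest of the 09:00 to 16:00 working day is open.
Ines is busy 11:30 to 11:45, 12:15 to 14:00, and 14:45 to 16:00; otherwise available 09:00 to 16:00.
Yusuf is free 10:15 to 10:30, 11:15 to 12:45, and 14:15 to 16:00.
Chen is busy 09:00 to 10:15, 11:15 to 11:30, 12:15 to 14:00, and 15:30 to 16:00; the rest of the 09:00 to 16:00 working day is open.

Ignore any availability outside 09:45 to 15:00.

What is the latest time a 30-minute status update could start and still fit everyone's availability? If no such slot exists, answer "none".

Priya free within 09:00–16:00: 10:00–11:00, 11:15–11:45, 12:00–13:00, 13:15–15:00.
Ines free within 09:00–16:00: 09:00–11:30, 11:45–12:15, 14:00–14:45.
Chen free within 09:00–16:00: 10:15–11:15, 11:30–12:15, 14:00–15:30.
Priya ∩ Ines: 10:00–11:00, 11:15–11:30, 12:00–12:15, 14:00–14:45.
Priya ∩ Ines ∩ Yusuf: 10:15–10:30, 11:15–11:30, 12:00–12:15, 14:15–14:45.
Priya ∩ Ines ∩ Yusuf ∩ Chen: 10:15–10:30, 12:00–12:15, 14:15–14:45.
Restricted to 09:45–15:00: 10:15–10:30, 12:00–12:15, 14:15–14:45.
Windows ≥ 30 min: 14:15–14:45.
Latest start in the last window 14:15–14:45 is 14:45 − 30 min = 14:15.

14:15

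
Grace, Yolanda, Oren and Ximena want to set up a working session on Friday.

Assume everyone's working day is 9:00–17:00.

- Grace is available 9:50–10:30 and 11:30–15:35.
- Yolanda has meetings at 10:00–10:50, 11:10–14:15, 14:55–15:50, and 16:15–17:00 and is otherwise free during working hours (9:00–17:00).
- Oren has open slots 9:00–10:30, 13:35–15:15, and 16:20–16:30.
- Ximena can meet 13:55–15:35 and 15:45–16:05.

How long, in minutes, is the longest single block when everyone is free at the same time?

Yolanda free within 09:00–17:00: 09:00–10:00, 10:50–11:10, 14:15–14:55, 15:50–16:15.
Grace ∩ Yolanda: 09:50–10:00, 14:15–14:55.
Grace ∩ Yolanda ∩ Oren: 09:50–10:00, 14:15–14:55.
Grace ∩ Yolanda ∩ Oren ∩ Ximena: 14:15–14:55.
Single common window of 40 minutes.

40 minutes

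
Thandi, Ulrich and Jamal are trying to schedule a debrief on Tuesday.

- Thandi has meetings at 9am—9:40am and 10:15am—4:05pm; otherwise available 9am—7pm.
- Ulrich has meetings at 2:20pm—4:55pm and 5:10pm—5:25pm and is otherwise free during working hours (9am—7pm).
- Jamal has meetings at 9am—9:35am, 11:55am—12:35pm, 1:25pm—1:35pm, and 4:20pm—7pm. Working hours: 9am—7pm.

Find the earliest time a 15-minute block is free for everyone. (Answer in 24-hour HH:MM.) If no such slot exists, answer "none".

09:40

Thandi free within 09:00–19:00: 09:40–10:15, 16:05–19:00.
Ulrich free within 09:00–19:00: 09:00–14:20, 16:55–17:10, 17:25–19:00.
Jamal free within 09:00–19:00: 09:35–11:55, 12:35–13:25, 13:35–16:20.
Thandi ∩ Ulrich: 09:40–10:15, 16:55–17:10, 17:25–19:00.
Thandi ∩ Ulrich ∩ Jamal: 09:40–10:15.
Windows ≥ 15 min: 09:40–10:15.
Earliest such window starts at 09:40.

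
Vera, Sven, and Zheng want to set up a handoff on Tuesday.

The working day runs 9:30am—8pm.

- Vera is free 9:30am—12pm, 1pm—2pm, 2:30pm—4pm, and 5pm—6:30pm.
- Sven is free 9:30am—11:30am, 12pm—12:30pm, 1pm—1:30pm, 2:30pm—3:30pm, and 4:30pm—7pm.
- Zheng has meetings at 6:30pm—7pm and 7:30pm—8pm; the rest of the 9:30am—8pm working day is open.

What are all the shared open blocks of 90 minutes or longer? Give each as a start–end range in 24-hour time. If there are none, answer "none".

09:30–11:30, 17:00–18:30

Zheng free within 09:30–20:00: 09:30–18:30, 19:00–19:30.
Vera ∩ Sven: 09:30–11:30, 13:00–13:30, 14:30–15:30, 17:00–18:30.
Vera ∩ Sven ∩ Zheng: 09:30–11:30, 13:00–13:30, 14:30–15:30, 17:00–18:30.
Windows ≥ 90 min: 09:30–11:30, 17:00–18:30.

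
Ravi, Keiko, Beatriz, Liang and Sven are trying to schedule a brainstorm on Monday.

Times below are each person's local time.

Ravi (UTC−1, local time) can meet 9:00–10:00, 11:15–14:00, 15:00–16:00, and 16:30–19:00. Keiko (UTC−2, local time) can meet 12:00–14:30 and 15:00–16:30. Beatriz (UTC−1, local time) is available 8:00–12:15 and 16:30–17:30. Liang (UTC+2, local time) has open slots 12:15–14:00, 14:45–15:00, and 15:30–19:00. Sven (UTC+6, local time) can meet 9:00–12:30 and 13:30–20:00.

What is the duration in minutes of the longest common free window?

0 minutes

Ravi → UTC: 10:00–11:00, 12:15–15:00, 16:00–17:00, 17:30–20:00.
Keiko → UTC: 14:00–16:30, 17:00–18:30.
Beatriz → UTC: 09:00–13:15, 17:30–18:30.
Liang → UTC: 10:15–12:00, 12:45–13:00, 13:30–17:00.
Sven → UTC: 03:00–06:30, 07:30–14:00.
Ravi ∩ Keiko: 14:00–15:00, 16:00–16:30, 17:30–18:30.
Ravi ∩ Keiko ∩ Beatriz: 17:30–18:30.
Ravi ∩ Keiko ∩ Beatriz ∩ Liang: (none).
Ravi ∩ Keiko ∩ Beatriz ∩ Liang ∩ Sven: (none).
No common window.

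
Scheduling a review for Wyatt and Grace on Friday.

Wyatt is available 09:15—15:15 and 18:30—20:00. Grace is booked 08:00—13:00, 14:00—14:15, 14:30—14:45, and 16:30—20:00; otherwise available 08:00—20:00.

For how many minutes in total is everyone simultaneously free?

105 minutes

Grace free within 08:00–20:00: 13:00–14:00, 14:15–14:30, 14:45–16:30.
Wyatt ∩ Grace: 13:00–14:00, 14:15–14:30, 14:45–15:15.
Total common minutes: 60 + 15 + 30 = 105.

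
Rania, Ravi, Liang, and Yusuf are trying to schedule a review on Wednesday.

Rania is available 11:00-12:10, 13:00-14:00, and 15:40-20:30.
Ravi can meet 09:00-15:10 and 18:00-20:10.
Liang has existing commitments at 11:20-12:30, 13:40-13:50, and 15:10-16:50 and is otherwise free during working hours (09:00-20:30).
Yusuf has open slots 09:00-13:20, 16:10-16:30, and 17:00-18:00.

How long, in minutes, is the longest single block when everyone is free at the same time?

20 minutes

Liang free within 09:00–20:30: 09:00–11:20, 12:30–13:40, 13:50–15:10, 16:50–20:30.
Rania ∩ Ravi: 11:00–12:10, 13:00–14:00, 18:00–20:10.
Rania ∩ Ravi ∩ Liang: 11:00–11:20, 13:00–13:40, 13:50–14:00, 18:00–20:10.
Rania ∩ Ravi ∩ Liang ∩ Yusuf: 11:00–11:20, 13:00–13:20.
Common window lengths: 20, 20 min; longest is 20.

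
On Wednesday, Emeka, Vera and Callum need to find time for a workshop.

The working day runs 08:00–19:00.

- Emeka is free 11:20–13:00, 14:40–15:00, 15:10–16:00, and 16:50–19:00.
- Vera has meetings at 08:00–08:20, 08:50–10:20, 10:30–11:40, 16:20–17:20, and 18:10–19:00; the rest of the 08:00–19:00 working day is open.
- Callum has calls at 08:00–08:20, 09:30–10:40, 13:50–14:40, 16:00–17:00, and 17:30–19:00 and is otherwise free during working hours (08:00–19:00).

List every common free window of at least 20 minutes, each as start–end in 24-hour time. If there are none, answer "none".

Vera free within 08:00–19:00: 08:20–08:50, 10:20–10:30, 11:40–16:20, 17:20–18:10.
Callum free within 08:00–19:00: 08:20–09:30, 10:40–13:50, 14:40–16:00, 17:00–17:30.
Emeka ∩ Vera: 11:40–13:00, 14:40–15:00, 15:10–16:00, 17:20–18:10.
Emeka ∩ Vera ∩ Callum: 11:40–13:00, 14:40–15:00, 15:10–16:00, 17:20–17:30.
Windows ≥ 20 min: 11:40–13:00, 14:40–15:00, 15:10–16:00.

11:40–13:00, 14:40–15:00, 15:10–16:00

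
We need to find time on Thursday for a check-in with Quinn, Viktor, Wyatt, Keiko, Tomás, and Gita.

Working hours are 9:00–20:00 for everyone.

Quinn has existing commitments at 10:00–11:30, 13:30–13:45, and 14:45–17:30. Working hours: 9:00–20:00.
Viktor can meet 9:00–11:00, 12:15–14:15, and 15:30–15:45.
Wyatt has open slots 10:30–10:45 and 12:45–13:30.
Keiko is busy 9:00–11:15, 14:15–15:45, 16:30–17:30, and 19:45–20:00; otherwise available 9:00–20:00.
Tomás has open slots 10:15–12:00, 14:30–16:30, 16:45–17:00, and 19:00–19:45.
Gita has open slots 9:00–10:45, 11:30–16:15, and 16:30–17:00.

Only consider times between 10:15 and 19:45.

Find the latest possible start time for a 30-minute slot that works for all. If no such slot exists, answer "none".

Quinn free within 09:00–20:00: 09:00–10:00, 11:30–13:30, 13:45–14:45, 17:30–20:00.
Keiko free within 09:00–20:00: 11:15–14:15, 15:45–16:30, 17:30–19:45.
Quinn ∩ Viktor: 09:00–10:00, 12:15–13:30, 13:45–14:15.
Quinn ∩ Viktor ∩ Wyatt: 12:45–13:30.
Quinn ∩ Viktor ∩ Wyatt ∩ Keiko: 12:45–13:30.
Quinn ∩ Viktor ∩ Wyatt ∩ Keiko ∩ Tomás: (none).
Quinn ∩ Viktor ∩ Wyatt ∩ Keiko ∩ Tomás ∩ Gita: (none).
Restricted to 10:15–19:45: (none).
Windows ≥ 30 min: (none).

none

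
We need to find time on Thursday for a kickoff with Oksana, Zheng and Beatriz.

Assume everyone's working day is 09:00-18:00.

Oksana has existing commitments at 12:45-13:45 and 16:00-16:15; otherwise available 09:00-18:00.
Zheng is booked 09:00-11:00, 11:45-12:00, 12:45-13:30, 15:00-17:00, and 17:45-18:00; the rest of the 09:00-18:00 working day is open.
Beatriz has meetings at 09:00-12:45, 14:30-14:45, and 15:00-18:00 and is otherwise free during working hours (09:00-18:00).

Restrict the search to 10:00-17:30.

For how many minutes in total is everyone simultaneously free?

Oksana free within 09:00–18:00: 09:00–12:45, 13:45–16:00, 16:15–18:00.
Zheng free within 09:00–18:00: 11:00–11:45, 12:00–12:45, 13:30–15:00, 17:00–17:45.
Beatriz free within 09:00–18:00: 12:45–14:30, 14:45–15:00.
Oksana ∩ Zheng: 11:00–11:45, 12:00–12:45, 13:45–15:00, 17:00–17:45.
Oksana ∩ Zheng ∩ Beatriz: 13:45–14:30, 14:45–15:00.
Restricted to 10:00–17:30: 13:45–14:30, 14:45–15:00.
Total common minutes: 45 + 15 = 60.

60 minutes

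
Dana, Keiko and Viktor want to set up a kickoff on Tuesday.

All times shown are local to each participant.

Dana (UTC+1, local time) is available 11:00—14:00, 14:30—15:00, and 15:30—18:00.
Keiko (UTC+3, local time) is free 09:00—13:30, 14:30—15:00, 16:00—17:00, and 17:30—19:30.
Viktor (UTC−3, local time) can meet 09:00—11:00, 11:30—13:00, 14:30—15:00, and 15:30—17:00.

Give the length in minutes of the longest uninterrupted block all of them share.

Dana → UTC: 10:00–13:00, 13:30–14:00, 14:30–17:00.
Keiko → UTC: 06:00–10:30, 11:30–12:00, 13:00–14:00, 14:30–16:30.
Viktor → UTC: 12:00–14:00, 14:30–16:00, 17:30–18:00, 18:30–20:00.
Dana ∩ Keiko: 10:00–10:30, 11:30–12:00, 13:30–14:00, 14:30–16:30.
Dana ∩ Keiko ∩ Viktor: 13:30–14:00, 14:30–16:00.
Common window lengths: 30, 90 min; longest is 90.

90 minutes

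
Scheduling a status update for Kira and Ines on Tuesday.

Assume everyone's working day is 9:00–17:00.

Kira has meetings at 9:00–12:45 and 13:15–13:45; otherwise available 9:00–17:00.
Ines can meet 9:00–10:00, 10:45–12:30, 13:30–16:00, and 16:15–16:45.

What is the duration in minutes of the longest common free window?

135 minutes

Kira free within 09:00–17:00: 12:45–13:15, 13:45–17:00.
Kira ∩ Ines: 13:45–16:00, 16:15–16:45.
Common window lengths: 135, 30 min; longest is 135.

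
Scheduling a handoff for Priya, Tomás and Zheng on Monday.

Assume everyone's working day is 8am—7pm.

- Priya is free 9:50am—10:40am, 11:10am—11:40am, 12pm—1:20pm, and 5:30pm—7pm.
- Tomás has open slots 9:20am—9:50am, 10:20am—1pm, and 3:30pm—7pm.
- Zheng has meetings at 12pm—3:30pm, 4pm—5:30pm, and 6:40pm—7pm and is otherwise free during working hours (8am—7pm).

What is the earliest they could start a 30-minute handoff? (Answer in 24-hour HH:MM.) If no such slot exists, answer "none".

Zheng free within 08:00–19:00: 08:00–12:00, 15:30–16:00, 17:30–18:40.
Priya ∩ Tomás: 10:20–10:40, 11:10–11:40, 12:00–13:00, 17:30–19:00.
Priya ∩ Tomás ∩ Zheng: 10:20–10:40, 11:10–11:40, 17:30–18:40.
Windows ≥ 30 min: 11:10–11:40, 17:30–18:40.
Earliest such window starts at 11:10.

11:10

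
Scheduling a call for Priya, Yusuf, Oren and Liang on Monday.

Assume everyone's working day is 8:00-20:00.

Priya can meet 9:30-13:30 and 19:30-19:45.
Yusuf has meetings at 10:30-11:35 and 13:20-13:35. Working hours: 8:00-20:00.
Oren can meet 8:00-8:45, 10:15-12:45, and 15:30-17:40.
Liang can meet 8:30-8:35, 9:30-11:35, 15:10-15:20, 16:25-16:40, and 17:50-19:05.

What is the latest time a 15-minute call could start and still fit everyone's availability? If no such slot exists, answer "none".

Yusuf free within 08:00–20:00: 08:00–10:30, 11:35–13:20, 13:35–20:00.
Priya ∩ Yusuf: 09:30–10:30, 11:35–13:20, 19:30–19:45.
Priya ∩ Yusuf ∩ Oren: 10:15–10:30, 11:35–12:45.
Priya ∩ Yusuf ∩ Oren ∩ Liang: 10:15–10:30.
Windows ≥ 15 min: 10:15–10:30.
Latest start in the last window 10:15–10:30 is 10:30 − 15 min = 10:15.

10:15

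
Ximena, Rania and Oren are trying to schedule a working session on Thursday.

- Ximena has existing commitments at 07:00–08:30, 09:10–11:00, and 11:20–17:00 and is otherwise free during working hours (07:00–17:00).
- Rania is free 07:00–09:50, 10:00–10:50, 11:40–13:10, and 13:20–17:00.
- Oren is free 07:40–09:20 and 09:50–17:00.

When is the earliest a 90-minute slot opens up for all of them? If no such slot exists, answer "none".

none

Ximena free within 07:00–17:00: 08:30–09:10, 11:00–11:20.
Ximena ∩ Rania: 08:30–09:10.
Ximena ∩ Rania ∩ Oren: 08:30–09:10.
Windows ≥ 90 min: (none).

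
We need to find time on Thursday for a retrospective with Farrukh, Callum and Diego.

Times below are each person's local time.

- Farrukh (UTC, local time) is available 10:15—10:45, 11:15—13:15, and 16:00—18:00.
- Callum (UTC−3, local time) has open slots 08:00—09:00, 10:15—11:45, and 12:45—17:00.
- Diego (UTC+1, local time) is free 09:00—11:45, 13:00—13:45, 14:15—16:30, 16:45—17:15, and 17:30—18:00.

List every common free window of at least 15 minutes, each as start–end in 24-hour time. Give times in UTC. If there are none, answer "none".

16:00–16:15, 16:30–17:00

Farrukh → UTC: 10:15–10:45, 11:15–13:15, 16:00–18:00.
Callum → UTC: 11:00–12:00, 13:15–14:45, 15:45–20:00.
Diego → UTC: 08:00–10:45, 12:00–12:45, 13:15–15:30, 15:45–16:15, 16:30–17:00.
Farrukh ∩ Callum: 11:15–12:00, 16:00–18:00.
Farrukh ∩ Callum ∩ Diego: 16:00–16:15, 16:30–17:00.
Windows ≥ 15 min: 16:00–16:15, 16:30–17:00.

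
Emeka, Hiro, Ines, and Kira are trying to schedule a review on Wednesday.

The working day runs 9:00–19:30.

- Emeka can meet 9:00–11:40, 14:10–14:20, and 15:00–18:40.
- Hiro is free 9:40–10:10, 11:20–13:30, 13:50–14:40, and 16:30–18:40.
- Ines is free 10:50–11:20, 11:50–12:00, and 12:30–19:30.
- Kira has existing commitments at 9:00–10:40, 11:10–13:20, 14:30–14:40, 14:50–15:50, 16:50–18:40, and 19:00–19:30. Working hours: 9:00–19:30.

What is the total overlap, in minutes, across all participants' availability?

Kira free within 09:00–19:30: 10:40–11:10, 13:20–14:30, 14:40–14:50, 15:50–16:50, 18:40–19:00.
Emeka ∩ Hiro: 09:40–10:10, 11:20–11:40, 14:10–14:20, 16:30–18:40.
Emeka ∩ Hiro ∩ Ines: 14:10–14:20, 16:30–18:40.
Emeka ∩ Hiro ∩ Ines ∩ Kira: 14:10–14:20, 16:30–16:50.
Total common minutes: 10 + 20 = 30.

30 minutes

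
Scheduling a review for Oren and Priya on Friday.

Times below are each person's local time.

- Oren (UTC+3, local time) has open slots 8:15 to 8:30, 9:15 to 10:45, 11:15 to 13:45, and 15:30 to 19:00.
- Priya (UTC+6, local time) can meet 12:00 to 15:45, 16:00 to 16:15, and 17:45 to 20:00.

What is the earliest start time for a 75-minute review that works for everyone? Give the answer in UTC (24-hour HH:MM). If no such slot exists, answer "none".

Oren → UTC: 05:15–05:30, 06:15–07:45, 08:15–10:45, 12:30–16:00.
Priya → UTC: 06:00–09:45, 10:00–10:15, 11:45–14:00.
Oren ∩ Priya: 06:15–07:45, 08:15–09:45, 10:00–10:15, 12:30–14:00.
Windows ≥ 75 min: 06:15–07:45, 08:15–09:45, 12:30–14:00.
Earliest such window starts at 06:15.

06:15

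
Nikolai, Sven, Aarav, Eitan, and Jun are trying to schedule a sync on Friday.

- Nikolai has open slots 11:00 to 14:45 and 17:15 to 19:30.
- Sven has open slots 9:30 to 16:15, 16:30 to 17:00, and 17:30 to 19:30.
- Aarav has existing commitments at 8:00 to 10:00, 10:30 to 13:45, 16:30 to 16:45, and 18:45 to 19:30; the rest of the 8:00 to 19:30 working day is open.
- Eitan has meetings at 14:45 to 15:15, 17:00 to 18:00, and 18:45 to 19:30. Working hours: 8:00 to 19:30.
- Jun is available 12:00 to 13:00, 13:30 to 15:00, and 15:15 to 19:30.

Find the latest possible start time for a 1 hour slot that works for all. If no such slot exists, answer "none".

Aarav free within 08:00–19:30: 10:00–10:30, 13:45–16:30, 16:45–18:45.
Eitan free within 08:00–19:30: 08:00–14:45, 15:15–17:00, 18:00–18:45.
Nikolai ∩ Sven: 11:00–14:45, 17:30–19:30.
Nikolai ∩ Sven ∩ Aarav: 13:45–14:45, 17:30–18:45.
Nikolai ∩ Sven ∩ Aarav ∩ Eitan: 13:45–14:45, 18:00–18:45.
Nikolai ∩ Sven ∩ Aarav ∩ Eitan ∩ Jun: 13:45–14:45, 18:00–18:45.
Windows ≥ 60 min: 13:45–14:45.
Latest start in the last window 13:45–14:45 is 14:45 − 60 min = 13:45.

13:45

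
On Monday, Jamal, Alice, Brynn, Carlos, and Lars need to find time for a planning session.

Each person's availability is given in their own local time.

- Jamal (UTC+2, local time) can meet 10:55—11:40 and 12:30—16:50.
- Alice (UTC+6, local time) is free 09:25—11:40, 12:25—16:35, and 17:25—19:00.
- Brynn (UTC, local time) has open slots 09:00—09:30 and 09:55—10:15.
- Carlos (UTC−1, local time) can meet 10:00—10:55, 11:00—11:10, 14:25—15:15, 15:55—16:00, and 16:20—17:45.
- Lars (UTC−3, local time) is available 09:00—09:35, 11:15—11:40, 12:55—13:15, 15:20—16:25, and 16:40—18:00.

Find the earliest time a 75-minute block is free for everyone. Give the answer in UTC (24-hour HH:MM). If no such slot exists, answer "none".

none

Jamal → UTC: 08:55–09:40, 10:30–14:50.
Alice → UTC: 03:25–05:40, 06:25–10:35, 11:25–13:00.
Brynn → UTC: 09:00–09:30, 09:55–10:15.
Carlos → UTC: 11:00–11:55, 12:00–12:10, 15:25–16:15, 16:55–17:00, 17:20–18:45.
Lars → UTC: 12:00–12:35, 14:15–14:40, 15:55–16:15, 18:20–19:25, 19:40–21:00.
Jamal ∩ Alice: 08:55–09:40, 10:30–10:35, 11:25–13:00.
Jamal ∩ Alice ∩ Brynn: 09:00–09:30.
Jamal ∩ Alice ∩ Brynn ∩ Carlos: (none).
Jamal ∩ Alice ∩ Brynn ∩ Carlos ∩ Lars: (none).
Windows ≥ 75 min: (none).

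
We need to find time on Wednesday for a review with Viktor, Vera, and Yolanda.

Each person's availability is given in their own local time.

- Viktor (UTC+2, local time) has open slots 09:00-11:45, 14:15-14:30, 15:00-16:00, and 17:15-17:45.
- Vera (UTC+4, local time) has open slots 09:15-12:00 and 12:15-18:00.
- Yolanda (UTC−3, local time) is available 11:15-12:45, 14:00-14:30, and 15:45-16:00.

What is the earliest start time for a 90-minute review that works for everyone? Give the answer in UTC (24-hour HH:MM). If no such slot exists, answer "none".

Viktor → UTC: 07:00–09:45, 12:15–12:30, 13:00–14:00, 15:15–15:45.
Vera → UTC: 05:15–08:00, 08:15–14:00.
Yolanda → UTC: 14:15–15:45, 17:00–17:30, 18:45–19:00.
Viktor ∩ Vera: 07:00–08:00, 08:15–09:45, 12:15–12:30, 13:00–14:00.
Viktor ∩ Vera ∩ Yolanda: (none).
Windows ≥ 90 min: (none).

none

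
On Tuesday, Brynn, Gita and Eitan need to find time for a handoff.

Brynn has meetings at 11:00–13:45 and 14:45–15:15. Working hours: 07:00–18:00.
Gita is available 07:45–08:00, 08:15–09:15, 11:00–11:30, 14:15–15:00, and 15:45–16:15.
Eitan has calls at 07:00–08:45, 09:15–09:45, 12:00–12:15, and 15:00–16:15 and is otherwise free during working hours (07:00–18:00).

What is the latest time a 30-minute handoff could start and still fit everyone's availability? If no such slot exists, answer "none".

14:15

Brynn free within 07:00–18:00: 07:00–11:00, 13:45–14:45, 15:15–18:00.
Eitan free within 07:00–18:00: 08:45–09:15, 09:45–12:00, 12:15–15:00, 16:15–18:00.
Brynn ∩ Gita: 07:45–08:00, 08:15–09:15, 14:15–14:45, 15:45–16:15.
Brynn ∩ Gita ∩ Eitan: 08:45–09:15, 14:15–14:45.
Windows ≥ 30 min: 08:45–09:15, 14:15–14:45.
Latest start in the last window 14:15–14:45 is 14:45 − 30 min = 14:15.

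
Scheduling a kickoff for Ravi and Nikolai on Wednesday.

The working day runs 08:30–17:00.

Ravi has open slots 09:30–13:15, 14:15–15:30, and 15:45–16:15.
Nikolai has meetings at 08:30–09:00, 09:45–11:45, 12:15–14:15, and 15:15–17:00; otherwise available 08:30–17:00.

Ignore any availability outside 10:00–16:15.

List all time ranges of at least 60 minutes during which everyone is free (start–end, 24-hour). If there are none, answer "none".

Nikolai free within 08:30–17:00: 09:00–09:45, 11:45–12:15, 14:15–15:15.
Ravi ∩ Nikolai: 09:30–09:45, 11:45–12:15, 14:15–15:15.
Restricted to 10:00–16:15: 11:45–12:15, 14:15–15:15.
Windows ≥ 60 min: 14:15–15:15.

14:15–15:15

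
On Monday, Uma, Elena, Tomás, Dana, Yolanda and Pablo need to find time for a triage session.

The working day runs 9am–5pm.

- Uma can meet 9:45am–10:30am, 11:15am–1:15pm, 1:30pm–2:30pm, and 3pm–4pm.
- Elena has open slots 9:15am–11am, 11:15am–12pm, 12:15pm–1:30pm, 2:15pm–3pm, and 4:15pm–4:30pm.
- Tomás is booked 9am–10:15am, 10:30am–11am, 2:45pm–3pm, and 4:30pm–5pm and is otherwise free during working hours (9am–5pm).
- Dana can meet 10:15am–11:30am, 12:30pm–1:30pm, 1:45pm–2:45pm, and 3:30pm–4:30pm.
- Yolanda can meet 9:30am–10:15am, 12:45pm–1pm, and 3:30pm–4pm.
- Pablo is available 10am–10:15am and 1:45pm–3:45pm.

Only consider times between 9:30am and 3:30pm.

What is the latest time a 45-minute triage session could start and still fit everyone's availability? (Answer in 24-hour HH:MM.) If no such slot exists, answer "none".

none

Tomás free within 09:00–17:00: 10:15–10:30, 11:00–14:45, 15:00–16:30.
Uma ∩ Elena: 09:45–10:30, 11:15–12:00, 12:15–13:15, 14:15–14:30.
Uma ∩ Elena ∩ Tomás: 10:15–10:30, 11:15–12:00, 12:15–13:15, 14:15–14:30.
Uma ∩ Elena ∩ Tomás ∩ Dana: 10:15–10:30, 11:15–11:30, 12:30–13:15, 14:15–14:30.
Uma ∩ Elena ∩ Tomás ∩ Dana ∩ Yolanda: 12:45–13:00.
Uma ∩ Elena ∩ Tomás ∩ Dana ∩ Yolanda ∩ Pablo: (none).
Restricted to 09:30–15:30: (none).
Windows ≥ 45 min: (none).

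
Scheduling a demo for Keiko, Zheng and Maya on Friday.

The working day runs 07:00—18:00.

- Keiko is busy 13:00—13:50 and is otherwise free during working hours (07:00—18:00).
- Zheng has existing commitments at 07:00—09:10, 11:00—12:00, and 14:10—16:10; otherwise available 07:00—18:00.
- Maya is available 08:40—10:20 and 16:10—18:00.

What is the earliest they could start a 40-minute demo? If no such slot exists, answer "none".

09:10

Keiko free within 07:00–18:00: 07:00–13:00, 13:50–18:00.
Zheng free within 07:00–18:00: 09:10–11:00, 12:00–14:10, 16:10–18:00.
Keiko ∩ Zheng: 09:10–11:00, 12:00–13:00, 13:50–14:10, 16:10–18:00.
Keiko ∩ Zheng ∩ Maya: 09:10–10:20, 16:10–18:00.
Windows ≥ 40 min: 09:10–10:20, 16:10–18:00.
Earliest such window starts at 09:10.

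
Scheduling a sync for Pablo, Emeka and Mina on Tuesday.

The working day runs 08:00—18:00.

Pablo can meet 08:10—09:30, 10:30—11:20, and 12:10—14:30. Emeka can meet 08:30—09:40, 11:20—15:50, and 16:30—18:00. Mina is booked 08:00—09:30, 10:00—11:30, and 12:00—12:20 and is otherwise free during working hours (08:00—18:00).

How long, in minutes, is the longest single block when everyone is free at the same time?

130 minutes

Mina free within 08:00–18:00: 09:30–10:00, 11:30–12:00, 12:20–18:00.
Pablo ∩ Emeka: 08:30–09:30, 12:10–14:30.
Pablo ∩ Emeka ∩ Mina: 12:20–14:30.
Single common window of 130 minutes.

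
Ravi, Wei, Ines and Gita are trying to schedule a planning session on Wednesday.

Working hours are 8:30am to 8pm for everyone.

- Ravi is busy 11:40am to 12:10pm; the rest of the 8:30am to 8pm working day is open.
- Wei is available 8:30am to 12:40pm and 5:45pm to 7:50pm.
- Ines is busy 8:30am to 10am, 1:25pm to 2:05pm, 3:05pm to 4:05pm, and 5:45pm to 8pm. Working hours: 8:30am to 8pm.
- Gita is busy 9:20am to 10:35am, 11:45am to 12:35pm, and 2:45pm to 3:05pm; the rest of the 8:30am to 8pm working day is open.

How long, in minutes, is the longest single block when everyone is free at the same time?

Ravi free within 08:30–20:00: 08:30–11:40, 12:10–20:00.
Ines free within 08:30–20:00: 10:00–13:25, 14:05–15:05, 16:05–17:45.
Gita free within 08:30–20:00: 08:30–09:20, 10:35–11:45, 12:35–14:45, 15:05–20:00.
Ravi ∩ Wei: 08:30–11:40, 12:10–12:40, 17:45–19:50.
Ravi ∩ Wei ∩ Ines: 10:00–11:40, 12:10–12:40.
Ravi ∩ Wei ∩ Ines ∩ Gita: 10:35–11:40, 12:35–12:40.
Common window lengths: 65, 5 min; longest is 65.

65 minutes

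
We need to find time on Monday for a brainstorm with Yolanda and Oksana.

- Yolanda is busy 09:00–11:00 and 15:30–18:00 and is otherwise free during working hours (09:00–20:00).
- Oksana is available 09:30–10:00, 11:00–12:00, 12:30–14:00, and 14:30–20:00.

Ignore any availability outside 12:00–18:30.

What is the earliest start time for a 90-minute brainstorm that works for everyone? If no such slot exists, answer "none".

Yolanda free within 09:00–20:00: 11:00–15:30, 18:00–20:00.
Yolanda ∩ Oksana: 11:00–12:00, 12:30–14:00, 14:30–15:30, 18:00–20:00.
Restricted to 12:00–18:30: 12:30–14:00, 14:30–15:30, 18:00–18:30.
Windows ≥ 90 min: 12:30–14:00.
Earliest such window starts at 12:30.

12:30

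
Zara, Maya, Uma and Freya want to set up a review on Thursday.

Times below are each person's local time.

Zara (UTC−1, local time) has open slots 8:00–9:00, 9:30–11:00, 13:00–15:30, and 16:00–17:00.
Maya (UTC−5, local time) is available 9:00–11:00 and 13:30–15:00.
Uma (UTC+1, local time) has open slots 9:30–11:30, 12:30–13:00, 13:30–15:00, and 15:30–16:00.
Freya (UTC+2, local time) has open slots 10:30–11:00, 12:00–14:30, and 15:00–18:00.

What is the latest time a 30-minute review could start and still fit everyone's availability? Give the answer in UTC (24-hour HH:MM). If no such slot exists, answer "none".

Zara → UTC: 09:00–10:00, 10:30–12:00, 14:00–16:30, 17:00–18:00.
Maya → UTC: 14:00–16:00, 18:30–20:00.
Uma → UTC: 08:30–10:30, 11:30–12:00, 12:30–14:00, 14:30–15:00.
Freya → UTC: 08:30–09:00, 10:00–12:30, 13:00–16:00.
Zara ∩ Maya: 14:00–16:00.
Zara ∩ Maya ∩ Uma: 14:30–15:00.
Zara ∩ Maya ∩ Uma ∩ Freya: 14:30–15:00.
Windows ≥ 30 min: 14:30–15:00.
Latest start in the last window 14:30–15:00 is 15:00 − 30 min = 14:30.

14:30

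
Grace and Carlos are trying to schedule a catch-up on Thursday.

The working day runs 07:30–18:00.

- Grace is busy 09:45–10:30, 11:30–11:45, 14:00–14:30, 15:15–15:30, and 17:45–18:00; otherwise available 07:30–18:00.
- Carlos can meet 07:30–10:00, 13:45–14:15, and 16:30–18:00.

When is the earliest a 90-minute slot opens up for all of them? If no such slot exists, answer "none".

Grace free within 07:30–18:00: 07:30–09:45, 10:30–11:30, 11:45–14:00, 14:30–15:15, 15:30–17:45.
Grace ∩ Carlos: 07:30–09:45, 13:45–14:00, 16:30–17:45.
Windows ≥ 90 min: 07:30–09:45.
Earliest such window starts at 07:30.

07:30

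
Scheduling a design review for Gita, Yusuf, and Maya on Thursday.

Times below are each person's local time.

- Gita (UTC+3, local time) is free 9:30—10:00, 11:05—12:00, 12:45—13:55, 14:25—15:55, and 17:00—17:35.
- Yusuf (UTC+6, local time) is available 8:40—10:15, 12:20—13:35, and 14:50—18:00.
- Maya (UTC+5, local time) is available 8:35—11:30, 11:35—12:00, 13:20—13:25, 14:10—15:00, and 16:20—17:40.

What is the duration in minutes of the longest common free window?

Gita → UTC: 06:30–07:00, 08:05–09:00, 09:45–10:55, 11:25–12:55, 14:00–14:35.
Yusuf → UTC: 02:40–04:15, 06:20–07:35, 08:50–12:00.
Maya → UTC: 03:35–06:30, 06:35–07:00, 08:20–08:25, 09:10–10:00, 11:20–12:40.
Gita ∩ Yusuf: 06:30–07:00, 08:50–09:00, 09:45–10:55, 11:25–12:00.
Gita ∩ Yusuf ∩ Maya: 06:35–07:00, 09:45–10:00, 11:25–12:00.
Common window lengths: 25, 15, 35 min; longest is 35.

35 minutes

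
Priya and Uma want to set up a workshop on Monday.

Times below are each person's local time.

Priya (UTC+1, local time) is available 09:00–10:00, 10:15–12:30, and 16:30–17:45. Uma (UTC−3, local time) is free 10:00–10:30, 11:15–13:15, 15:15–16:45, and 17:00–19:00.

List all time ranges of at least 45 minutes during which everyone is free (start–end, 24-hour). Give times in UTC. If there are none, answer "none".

Priya → UTC: 08:00–09:00, 09:15–11:30, 15:30–16:45.
Uma → UTC: 13:00–13:30, 14:15–16:15, 18:15–19:45, 20:00–22:00.
Priya ∩ Uma: 15:30–16:15.
Windows ≥ 45 min: 15:30–16:15.

15:30–16:15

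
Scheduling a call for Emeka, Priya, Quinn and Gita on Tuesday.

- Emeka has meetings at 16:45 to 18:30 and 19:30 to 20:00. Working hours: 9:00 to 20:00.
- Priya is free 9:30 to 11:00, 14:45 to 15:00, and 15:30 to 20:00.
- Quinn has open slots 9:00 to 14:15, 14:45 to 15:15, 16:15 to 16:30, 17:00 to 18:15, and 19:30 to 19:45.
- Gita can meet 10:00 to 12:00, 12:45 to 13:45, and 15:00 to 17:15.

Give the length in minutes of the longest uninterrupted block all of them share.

Emeka free within 09:00–20:00: 09:00–16:45, 18:30–19:30.
Emeka ∩ Priya: 09:30–11:00, 14:45–15:00, 15:30–16:45, 18:30–19:30.
Emeka ∩ Priya ∩ Quinn: 09:30–11:00, 14:45–15:00, 16:15–16:30.
Emeka ∩ Priya ∩ Quinn ∩ Gita: 10:00–11:00, 16:15–16:30.
Common window lengths: 60, 15 min; longest is 60.

60 minutes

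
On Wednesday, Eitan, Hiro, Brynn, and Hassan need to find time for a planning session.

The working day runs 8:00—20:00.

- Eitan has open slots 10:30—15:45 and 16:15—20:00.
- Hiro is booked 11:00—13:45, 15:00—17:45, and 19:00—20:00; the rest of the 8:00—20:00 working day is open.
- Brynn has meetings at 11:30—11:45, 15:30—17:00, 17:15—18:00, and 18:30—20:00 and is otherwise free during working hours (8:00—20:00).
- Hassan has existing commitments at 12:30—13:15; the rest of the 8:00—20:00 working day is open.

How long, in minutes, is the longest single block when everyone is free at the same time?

Hiro free within 08:00–20:00: 08:00–11:00, 13:45–15:00, 17:45–19:00.
Brynn free within 08:00–20:00: 08:00–11:30, 11:45–15:30, 17:00–17:15, 18:00–18:30.
Hassan free within 08:00–20:00: 08:00–12:30, 13:15–20:00.
Eitan ∩ Hiro: 10:30–11:00, 13:45–15:00, 17:45–19:00.
Eitan ∩ Hiro ∩ Brynn: 10:30–11:00, 13:45–15:00, 18:00–18:30.
Eitan ∩ Hiro ∩ Brynn ∩ Hassan: 10:30–11:00, 13:45–15:00, 18:00–18:30.
Common window lengths: 30, 75, 30 min; longest is 75.

75 minutes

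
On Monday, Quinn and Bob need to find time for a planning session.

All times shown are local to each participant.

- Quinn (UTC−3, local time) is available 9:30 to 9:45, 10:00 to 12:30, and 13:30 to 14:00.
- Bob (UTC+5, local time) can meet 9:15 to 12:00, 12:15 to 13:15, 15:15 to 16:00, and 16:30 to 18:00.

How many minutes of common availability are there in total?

Quinn → UTC: 12:30–12:45, 13:00–15:30, 16:30–17:00.
Bob → UTC: 04:15–07:00, 07:15–08:15, 10:15–11:00, 11:30–13:00.
Quinn ∩ Bob: 12:30–12:45.
Total common minutes: 15.

15 minutes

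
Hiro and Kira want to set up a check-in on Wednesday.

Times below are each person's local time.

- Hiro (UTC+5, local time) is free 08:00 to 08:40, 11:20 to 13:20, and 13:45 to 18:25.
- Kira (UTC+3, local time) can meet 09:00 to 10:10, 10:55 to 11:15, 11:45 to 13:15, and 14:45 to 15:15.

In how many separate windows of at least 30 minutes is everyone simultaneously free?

Hiro → UTC: 03:00–03:40, 06:20–08:20, 08:45–13:25.
Kira → UTC: 06:00–07:10, 07:55–08:15, 08:45–10:15, 11:45–12:15.
Hiro ∩ Kira: 06:20–07:10, 07:55–08:15, 08:45–10:15, 11:45–12:15.
Windows ≥ 30 min: 06:20–07:10, 08:45–10:15, 11:45–12:15.
That's 3 windows.

3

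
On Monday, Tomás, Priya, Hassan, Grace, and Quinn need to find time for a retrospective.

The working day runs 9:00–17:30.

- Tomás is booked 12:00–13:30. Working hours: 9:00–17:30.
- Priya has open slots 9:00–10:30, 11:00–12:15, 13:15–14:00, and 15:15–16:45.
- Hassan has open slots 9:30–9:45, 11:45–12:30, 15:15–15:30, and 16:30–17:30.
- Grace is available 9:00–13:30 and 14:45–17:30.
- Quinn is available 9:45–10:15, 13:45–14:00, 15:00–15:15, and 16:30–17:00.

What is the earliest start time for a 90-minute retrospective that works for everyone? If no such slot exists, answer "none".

Tomás free within 09:00–17:30: 09:00–12:00, 13:30–17:30.
Tomás ∩ Priya: 09:00–10:30, 11:00–12:00, 13:30–14:00, 15:15–16:45.
Tomás ∩ Priya ∩ Hassan: 09:30–09:45, 11:45–12:00, 15:15–15:30, 16:30–16:45.
Tomás ∩ Priya ∩ Hassan ∩ Grace: 09:30–09:45, 11:45–12:00, 15:15–15:30, 16:30–16:45.
Tomás ∩ Priya ∩ Hassan ∩ Grace ∩ Quinn: 16:30–16:45.
Windows ≥ 90 min: (none).

none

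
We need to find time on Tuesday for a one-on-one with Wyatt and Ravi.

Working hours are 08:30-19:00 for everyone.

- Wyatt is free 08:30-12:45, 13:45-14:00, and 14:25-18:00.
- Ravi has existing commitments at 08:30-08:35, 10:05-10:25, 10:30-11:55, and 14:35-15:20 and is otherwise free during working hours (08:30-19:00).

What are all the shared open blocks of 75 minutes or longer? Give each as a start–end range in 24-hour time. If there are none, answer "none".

Ravi free within 08:30–19:00: 08:35–10:05, 10:25–10:30, 11:55–14:35, 15:20–19:00.
Wyatt ∩ Ravi: 08:35–10:05, 10:25–10:30, 11:55–12:45, 13:45–14:00, 14:25–14:35, 15:20–18:00.
Windows ≥ 75 min: 08:35–10:05, 15:20–18:00.

08:35–10:05, 15:20–18:00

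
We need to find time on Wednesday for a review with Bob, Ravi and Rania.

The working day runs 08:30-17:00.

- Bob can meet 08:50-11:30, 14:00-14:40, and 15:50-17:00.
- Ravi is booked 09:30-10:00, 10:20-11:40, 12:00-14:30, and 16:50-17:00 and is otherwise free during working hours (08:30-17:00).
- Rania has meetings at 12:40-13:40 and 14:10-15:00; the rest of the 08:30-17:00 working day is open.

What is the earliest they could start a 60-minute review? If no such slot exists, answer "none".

15:50

Ravi free within 08:30–17:00: 08:30–09:30, 10:00–10:20, 11:40–12:00, 14:30–16:50.
Rania free within 08:30–17:00: 08:30–12:40, 13:40–14:10, 15:00–17:00.
Bob ∩ Ravi: 08:50–09:30, 10:00–10:20, 14:30–14:40, 15:50–16:50.
Bob ∩ Ravi ∩ Rania: 08:50–09:30, 10:00–10:20, 15:50–16:50.
Windows ≥ 60 min: 15:50–16:50.
Earliest such window starts at 15:50.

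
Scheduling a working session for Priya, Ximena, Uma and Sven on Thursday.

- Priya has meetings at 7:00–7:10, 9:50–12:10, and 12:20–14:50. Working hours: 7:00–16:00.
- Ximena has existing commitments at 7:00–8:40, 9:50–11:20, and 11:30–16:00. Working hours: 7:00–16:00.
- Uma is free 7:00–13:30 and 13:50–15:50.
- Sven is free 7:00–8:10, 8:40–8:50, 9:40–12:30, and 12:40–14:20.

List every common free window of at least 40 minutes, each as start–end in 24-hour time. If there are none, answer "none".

none

Priya free within 07:00–16:00: 07:10–09:50, 12:10–12:20, 14:50–16:00.
Ximena free within 07:00–16:00: 08:40–09:50, 11:20–11:30.
Priya ∩ Ximena: 08:40–09:50.
Priya ∩ Ximena ∩ Uma: 08:40–09:50.
Priya ∩ Ximena ∩ Uma ∩ Sven: 08:40–08:50, 09:40–09:50.
Windows ≥ 40 min: (none).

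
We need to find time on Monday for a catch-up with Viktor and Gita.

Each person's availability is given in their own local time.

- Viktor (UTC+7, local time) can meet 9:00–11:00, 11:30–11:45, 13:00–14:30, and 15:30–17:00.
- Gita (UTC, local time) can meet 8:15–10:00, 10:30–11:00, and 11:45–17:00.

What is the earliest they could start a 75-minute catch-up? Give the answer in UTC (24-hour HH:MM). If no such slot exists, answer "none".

Viktor → UTC: 02:00–04:00, 04:30–04:45, 06:00–07:30, 08:30–10:00.
Gita → UTC: 08:15–10:00, 10:30–11:00, 11:45–17:00.
Viktor ∩ Gita: 08:30–10:00.
Windows ≥ 75 min: 08:30–10:00.
Earliest such window starts at 08:30.

08:30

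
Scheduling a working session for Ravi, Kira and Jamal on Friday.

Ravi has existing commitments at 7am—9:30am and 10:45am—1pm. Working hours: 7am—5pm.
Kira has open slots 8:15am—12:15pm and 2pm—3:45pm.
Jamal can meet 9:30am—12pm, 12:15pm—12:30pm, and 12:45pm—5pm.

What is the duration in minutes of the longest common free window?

105 minutes

Ravi free within 07:00–17:00: 09:30–10:45, 13:00–17:00.
Ravi ∩ Kira: 09:30–10:45, 14:00–15:45.
Ravi ∩ Kira ∩ Jamal: 09:30–10:45, 14:00–15:45.
Common window lengths: 75, 105 min; longest is 105.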